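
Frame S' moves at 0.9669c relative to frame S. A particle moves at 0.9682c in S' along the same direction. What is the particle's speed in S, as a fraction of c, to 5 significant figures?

Relativistic velocity addition: u = (u' + v)/(1 + u'v/c²)
= (0.9682 + 0.9669)/(1 + 0.9682×0.9669) = 1.9351/1.936153 = 0.99946

u ≈ 0.99946c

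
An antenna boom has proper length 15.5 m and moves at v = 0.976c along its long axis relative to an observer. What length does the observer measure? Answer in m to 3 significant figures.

L ≈ 3.38 m

γ = 1/√(1 − 0.976²) = 4.5920
Length contraction: L = L₀/γ = 15.5/4.5920 = 3.38 m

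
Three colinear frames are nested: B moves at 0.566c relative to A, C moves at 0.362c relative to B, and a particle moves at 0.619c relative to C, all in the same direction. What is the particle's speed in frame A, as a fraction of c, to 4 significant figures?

u ≈ 0.9407c

Compose boost 2: (0.362 + 0.566)/(1 + 0.362×0.566) = 0.9280/1.20489 = 0.770194
Compose boost 3: (0.619 + 0.770194)/(1 + 0.619×0.770194) = 1.38919/1.47675 = 0.9407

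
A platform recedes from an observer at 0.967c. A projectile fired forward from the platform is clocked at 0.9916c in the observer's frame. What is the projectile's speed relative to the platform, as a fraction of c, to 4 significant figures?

Inverse velocity addition: u' = (u − v)/(1 − uv/c²)
= (0.9916 − 0.967)/(1 − 0.9916×0.967) = 0.02460/0.0411228 = 0.5982

u' ≈ 0.5982c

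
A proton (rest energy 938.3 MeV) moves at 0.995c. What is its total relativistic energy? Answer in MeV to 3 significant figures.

γ = 1/√(1 − 0.995²) = 10.013
E = γm₀c² = 10.013 × 938.3 MeV = 9390 MeV

E ≈ 9390 MeV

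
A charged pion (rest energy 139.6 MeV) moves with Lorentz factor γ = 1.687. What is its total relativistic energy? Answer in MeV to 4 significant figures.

E ≈ 235.5 MeV

γ = 1.687 (given)
E = γm₀c² = 1.687 × 139.6 MeV = 235.5 MeV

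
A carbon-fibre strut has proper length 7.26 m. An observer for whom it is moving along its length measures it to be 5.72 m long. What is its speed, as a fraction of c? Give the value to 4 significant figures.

β ≈ 0.6158

γ = L₀/L = 7.26/5.72 = 1.26923
β = √(1 − 1/γ²) = 0.6158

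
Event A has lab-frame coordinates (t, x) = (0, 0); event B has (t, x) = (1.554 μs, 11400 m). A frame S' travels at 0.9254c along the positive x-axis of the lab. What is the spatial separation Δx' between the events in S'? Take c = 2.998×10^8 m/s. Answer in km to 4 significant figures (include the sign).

γ = 1/√(1 − 0.9254²) = 2.63858
Δx' = γ(Δx − vΔt) = 2.63858 × (11400 m − 0.9254×(2.998×10^8 m/s)×1.554×10^-6 s)
= 2.63858 × (10968.9 m) = 28.94 km

Δx' ≈ 28.94 km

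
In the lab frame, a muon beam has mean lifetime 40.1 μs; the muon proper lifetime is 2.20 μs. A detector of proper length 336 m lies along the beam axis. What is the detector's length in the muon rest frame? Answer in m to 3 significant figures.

L ≈ 18.4 m

Time dilation ⇒ γ = Δt/τ₀ = 40.1/2.20 = 18.227
Length contraction: L = L₀/γ = 336/18.227 = 18.4 m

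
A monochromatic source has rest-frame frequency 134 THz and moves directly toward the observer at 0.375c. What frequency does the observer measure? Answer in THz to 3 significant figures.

Relativistic Doppler: f_obs = f_src √((1+β)/(1−β))
= 134 × √(1.3750/0.62500) = 134 × 1.4832 = 199 THz

f_obs ≈ 199 THz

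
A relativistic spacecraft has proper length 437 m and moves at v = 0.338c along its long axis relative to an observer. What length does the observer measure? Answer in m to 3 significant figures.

γ = 1/√(1 − 0.338²) = 1.0625
Length contraction: L = L₀/γ = 437/1.0625 = 411 m

L ≈ 411 m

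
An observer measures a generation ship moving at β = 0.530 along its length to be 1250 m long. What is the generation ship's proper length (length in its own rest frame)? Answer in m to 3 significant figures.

γ = 1/√(1 − 0.530²) = 1.1792
L₀ = γL = 1.1792 × 1250 = 1470 m

L₀ ≈ 1470 m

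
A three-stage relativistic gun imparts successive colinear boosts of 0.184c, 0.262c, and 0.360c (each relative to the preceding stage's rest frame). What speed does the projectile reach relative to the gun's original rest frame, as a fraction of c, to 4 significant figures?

Compose boost 2: (0.262 + 0.184)/(1 + 0.262×0.184) = 0.4460/1.04821 = 0.425488
Compose boost 3: (0.360 + 0.425488)/(1 + 0.360×0.425488) = 0.785488/1.15318 = 0.6812

u ≈ 0.6812c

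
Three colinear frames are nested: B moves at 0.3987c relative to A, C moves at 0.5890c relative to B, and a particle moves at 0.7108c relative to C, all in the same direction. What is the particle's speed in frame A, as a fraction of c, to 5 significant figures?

Compose boost 2: (0.5890 + 0.3987)/(1 + 0.5890×0.3987) = 0.98770/1.234834 = 0.7998644
Compose boost 3: (0.7108 + 0.7998644)/(1 + 0.7108×0.7998644) = 1.510664/1.568544 = 0.96310

u ≈ 0.96310c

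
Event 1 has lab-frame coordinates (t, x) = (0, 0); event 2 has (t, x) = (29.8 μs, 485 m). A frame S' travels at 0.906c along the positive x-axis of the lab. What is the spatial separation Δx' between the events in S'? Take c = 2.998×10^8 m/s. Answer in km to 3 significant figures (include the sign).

Δx' ≈ -18.0 km

γ = 1/√(1 − 0.906²) = 2.3625
Δx' = γ(Δx − vΔt) = 2.3625 × (485 m − 0.906×(2.998×10^8 m/s)×29.8×10^-6 s)
= 2.3625 × (-7609.2 m) = -18.0 km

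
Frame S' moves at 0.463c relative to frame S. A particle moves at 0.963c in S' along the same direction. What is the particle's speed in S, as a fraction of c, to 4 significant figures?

Relativistic velocity addition: u = (u' + v)/(1 + u'v/c²)
= (0.963 + 0.463)/(1 + 0.963×0.463) = 1.426/1.44587 = 0.9863

u ≈ 0.9863c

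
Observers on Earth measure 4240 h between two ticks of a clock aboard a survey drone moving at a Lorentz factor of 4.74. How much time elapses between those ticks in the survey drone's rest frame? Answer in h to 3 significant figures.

τ₀ ≈ 895 h

γ = 4.74 (given)
Proper time: τ₀ = Δt/γ = 4240/4.74 = 895 h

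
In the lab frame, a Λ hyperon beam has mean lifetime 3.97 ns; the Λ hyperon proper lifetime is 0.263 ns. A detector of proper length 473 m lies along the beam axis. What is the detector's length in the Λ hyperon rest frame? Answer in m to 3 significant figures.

L ≈ 31.3 m

Time dilation ⇒ γ = Δt/τ₀ = 3.97/0.263 = 15.095
Length contraction: L = L₀/γ = 473/15.095 = 31.3 m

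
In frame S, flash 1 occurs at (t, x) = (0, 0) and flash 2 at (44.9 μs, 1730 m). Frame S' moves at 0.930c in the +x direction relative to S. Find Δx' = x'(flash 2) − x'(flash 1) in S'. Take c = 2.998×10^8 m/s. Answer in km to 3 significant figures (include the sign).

Δx' ≈ -29.4 km

γ = 1/√(1 − 0.930²) = 2.7206
Δx' = γ(Δx − vΔt) = 2.7206 × (1730 m − 0.930×(2.998×10^8 m/s)×44.9×10^-6 s)
= 2.7206 × (-10789 m) = -29.4 km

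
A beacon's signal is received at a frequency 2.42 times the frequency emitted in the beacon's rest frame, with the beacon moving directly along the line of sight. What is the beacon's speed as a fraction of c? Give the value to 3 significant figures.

β ≈ 0.708

f_obs/f_src = √((1+β)/(1−β)) = 2.42  ⇒  (1+β)/(1−β) = 5.8564
β = |1 − D²|/(1 + D²) = |1 − 5.8564|/(1 + 5.8564) = 0.708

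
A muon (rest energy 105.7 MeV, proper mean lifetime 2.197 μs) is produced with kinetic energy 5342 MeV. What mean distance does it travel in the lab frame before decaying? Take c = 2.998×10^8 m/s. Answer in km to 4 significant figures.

d ≈ 33.94 km

γ = 1 + K/(m₀c²) = 1 + 5342/105.7 = 51.5393
β = √(1 − 1/γ²) = 0.999812
Dilated lifetime: γτ₀ = 51.5393 × 2.197 μs = 113.232 μs
d = βc·γτ₀ = 0.999812 × (2.998×10^8 m/s) × 0.000113232 s = 33.94 km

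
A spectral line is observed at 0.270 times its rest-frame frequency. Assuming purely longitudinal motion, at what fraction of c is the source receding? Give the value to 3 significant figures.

β ≈ 0.864

f_obs/f_src = √((1−β)/(1+β)) = 0.270  ⇒  (1−β)/(1+β) = 0.072900
β = |1 − D²|/(1 + D²) = |1 − 0.072900|/(1 + 0.072900) = 0.864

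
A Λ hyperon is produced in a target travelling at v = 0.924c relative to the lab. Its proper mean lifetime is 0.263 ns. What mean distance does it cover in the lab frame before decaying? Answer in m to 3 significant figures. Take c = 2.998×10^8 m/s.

γ = 1/√(1 − 0.924²) = 2.6151
Dilated lifetime: Δt = γτ₀ = 2.6151 × 0.263 ns = 0.68778 ns
d = vΔt = 0.924c × 0.68778 ns = 2.7702×10^8 m/s × 6.8778×10^-10 s = 0.191 m

d ≈ 0.191 m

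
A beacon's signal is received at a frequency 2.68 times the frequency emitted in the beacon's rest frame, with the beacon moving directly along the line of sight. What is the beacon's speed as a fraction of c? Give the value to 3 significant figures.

β ≈ 0.756

f_obs/f_src = √((1+β)/(1−β)) = 2.68  ⇒  (1+β)/(1−β) = 7.1824
β = |1 − D²|/(1 + D²) = |1 − 7.1824|/(1 + 7.1824) = 0.756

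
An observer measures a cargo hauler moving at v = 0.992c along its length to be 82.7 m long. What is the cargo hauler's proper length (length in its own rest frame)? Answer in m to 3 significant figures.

γ = 1/√(1 − 0.992²) = 7.9216
L₀ = γL = 7.9216 × 82.7 = 655 m

L₀ ≈ 655 m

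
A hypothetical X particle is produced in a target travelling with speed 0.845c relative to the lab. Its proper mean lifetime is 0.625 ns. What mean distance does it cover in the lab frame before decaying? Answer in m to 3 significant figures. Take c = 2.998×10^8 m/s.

d ≈ 0.296 m

γ = 1/√(1 − 0.845²) = 1.8700
Dilated lifetime: Δt = γτ₀ = 1.8700 × 0.625 ns = 1.1687 ns
d = vΔt = 0.845c × 1.1687 ns = 2.5333×10^8 m/s × 1.1687×10^-9 s = 0.296 m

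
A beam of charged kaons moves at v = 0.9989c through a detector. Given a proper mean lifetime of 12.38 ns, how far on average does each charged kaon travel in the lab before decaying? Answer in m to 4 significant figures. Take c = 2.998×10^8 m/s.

d ≈ 79.06 m

γ = 1/√(1 − 0.9989²) = 21.3259
Dilated lifetime: Δt = γτ₀ = 21.3259 × 12.38 ns = 264.015 ns
d = vΔt = 0.9989c × 264.015 ns = 2.99470×10^8 m/s × 2.64015×10^-7 s = 79.06 m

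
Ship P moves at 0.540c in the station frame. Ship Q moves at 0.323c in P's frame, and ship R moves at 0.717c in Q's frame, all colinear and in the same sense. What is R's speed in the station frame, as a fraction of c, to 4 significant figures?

u ≈ 0.9509c

Compose boost 2: (0.323 + 0.540)/(1 + 0.323×0.540) = 0.8630/1.17442 = 0.734831
Compose boost 3: (0.717 + 0.734831)/(1 + 0.717×0.734831) = 1.45183/1.52687 = 0.9509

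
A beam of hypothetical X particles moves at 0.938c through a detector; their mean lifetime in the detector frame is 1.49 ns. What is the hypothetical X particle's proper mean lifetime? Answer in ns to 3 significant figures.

τ₀ ≈ 0.516 ns

γ = 1/√(1 − 0.938²) = 2.8849
Proper time: τ₀ = Δt/γ = 1.49/2.8849 = 0.516 ns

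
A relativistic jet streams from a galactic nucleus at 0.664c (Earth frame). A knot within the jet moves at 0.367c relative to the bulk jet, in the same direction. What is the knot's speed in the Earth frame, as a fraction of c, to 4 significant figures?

u ≈ 0.8290c

Relativistic velocity addition: u = (u' + v)/(1 + u'v/c²)
= (0.367 + 0.664)/(1 + 0.367×0.664) = 1.031/1.24369 = 0.8290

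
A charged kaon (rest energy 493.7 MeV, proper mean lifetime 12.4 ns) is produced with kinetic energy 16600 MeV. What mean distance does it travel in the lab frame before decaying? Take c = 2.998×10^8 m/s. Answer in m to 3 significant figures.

γ = 1 + K/(m₀c²) = 1 + 16600/493.7 = 34.624
β = √(1 − 1/γ²) = 0.99958
Dilated lifetime: γτ₀ = 34.624 × 12.4 ns = 429.33 ns
d = βc·γτ₀ = 0.99958 × (2.998×10^8 m/s) × 4.2933×10^-7 s = 129 m

d ≈ 129 m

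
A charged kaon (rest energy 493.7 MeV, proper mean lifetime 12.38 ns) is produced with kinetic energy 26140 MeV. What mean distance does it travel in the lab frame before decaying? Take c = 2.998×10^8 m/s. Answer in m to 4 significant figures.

γ = 1 + K/(m₀c²) = 1 + 26140/493.7 = 53.9471
β = √(1 − 1/γ²) = 0.999828
Dilated lifetime: γτ₀ = 53.9471 × 12.38 ns = 667.866 ns
d = βc·γτ₀ = 0.999828 × (2.998×10^8 m/s) × 6.67866×10^-7 s = 200.2 m

d ≈ 200.2 m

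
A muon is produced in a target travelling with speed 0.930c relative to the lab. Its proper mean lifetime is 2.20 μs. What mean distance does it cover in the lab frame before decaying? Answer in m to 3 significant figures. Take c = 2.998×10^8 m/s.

γ = 1/√(1 − 0.930²) = 2.7206
Dilated lifetime: Δt = γτ₀ = 2.7206 × 2.20 μs = 5.9854 μs
d = vΔt = 0.930c × 5.9854 μs = 2.7881×10^8 m/s × 5.9854×10^-6 s = 1670 m

d ≈ 1670 m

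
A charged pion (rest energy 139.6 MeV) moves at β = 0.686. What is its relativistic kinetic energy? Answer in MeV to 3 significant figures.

K ≈ 52.3 MeV

γ = 1/√(1 − 0.686²) = 1.3744
K = (γ − 1)m₀c² = (1.3744 − 1) × 139.6 MeV = 0.37438 × 139.6 MeV = 52.3 MeV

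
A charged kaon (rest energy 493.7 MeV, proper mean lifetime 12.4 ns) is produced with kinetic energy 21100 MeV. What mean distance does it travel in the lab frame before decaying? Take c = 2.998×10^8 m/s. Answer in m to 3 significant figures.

γ = 1 + K/(m₀c²) = 1 + 21100/493.7 = 43.739
β = √(1 − 1/γ²) = 0.99974
Dilated lifetime: γτ₀ = 43.739 × 12.4 ns = 542.36 ns
d = βc·γτ₀ = 0.99974 × (2.998×10^8 m/s) × 5.4236×10^-7 s = 163 m

d ≈ 163 m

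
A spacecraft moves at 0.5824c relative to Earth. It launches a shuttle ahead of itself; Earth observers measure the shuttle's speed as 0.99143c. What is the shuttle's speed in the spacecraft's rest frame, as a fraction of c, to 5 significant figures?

u' ≈ 0.96791c

Inverse velocity addition: u' = (u − v)/(1 − uv/c²)
= (0.99143 − 0.5824)/(1 − 0.99143×0.5824) = 0.40903/0.4225912 = 0.96791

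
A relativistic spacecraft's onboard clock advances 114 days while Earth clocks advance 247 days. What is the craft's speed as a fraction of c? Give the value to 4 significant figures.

γ = Δt/τ₀ = 247/114 = 2.16667
β = √(1 − 1/γ²) = √(1 − 1/2.16667²) = 0.8871

β ≈ 0.8871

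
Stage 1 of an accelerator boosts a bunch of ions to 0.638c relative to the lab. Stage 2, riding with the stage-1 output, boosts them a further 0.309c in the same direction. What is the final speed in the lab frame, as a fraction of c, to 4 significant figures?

Compose boost 2: (0.309 + 0.638)/(1 + 0.309×0.638) = 0.9470/1.19714 = 0.7911

u ≈ 0.7911c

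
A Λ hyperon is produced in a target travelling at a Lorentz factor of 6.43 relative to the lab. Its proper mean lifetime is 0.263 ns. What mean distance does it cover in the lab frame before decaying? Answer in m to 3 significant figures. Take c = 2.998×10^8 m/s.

β = √(1 − 1/γ²) = √(1 − 1/6.43²) = 0.98783
Dilated lifetime: Δt = γτ₀ = 6.43 × 0.263 ns = 1.6911 ns
d = vΔt = 0.98783c × 1.6911 ns = 2.9615×10^8 m/s × 1.6911×10^-9 s = 0.501 m

d ≈ 0.501 m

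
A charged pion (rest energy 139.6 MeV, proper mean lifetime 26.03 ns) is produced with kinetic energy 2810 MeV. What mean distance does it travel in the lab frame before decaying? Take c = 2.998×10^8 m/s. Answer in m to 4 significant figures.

γ = 1 + K/(m₀c²) = 1 + 2810/139.6 = 21.1289
β = √(1 − 1/γ²) = 0.998879
Dilated lifetime: γτ₀ = 21.1289 × 26.03 ns = 549.986 ns
d = βc·γτ₀ = 0.998879 × (2.998×10^8 m/s) × 5.49986×10^-7 s = 164.7 m

d ≈ 164.7 m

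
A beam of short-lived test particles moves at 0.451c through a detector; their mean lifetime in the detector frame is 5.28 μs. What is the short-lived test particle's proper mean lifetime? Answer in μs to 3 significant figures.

τ₀ ≈ 4.71 μs

γ = 1/√(1 − 0.451²) = 1.1204
Proper time: τ₀ = Δt/γ = 5.28/1.1204 = 4.71 μs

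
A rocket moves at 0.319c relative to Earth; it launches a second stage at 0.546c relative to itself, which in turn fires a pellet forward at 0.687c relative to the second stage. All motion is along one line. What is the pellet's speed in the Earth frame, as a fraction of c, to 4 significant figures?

Compose boost 2: (0.546 + 0.319)/(1 + 0.546×0.319) = 0.8650/1.17417 = 0.736688
Compose boost 3: (0.687 + 0.736688)/(1 + 0.687×0.736688) = 1.42369/1.50610 = 0.9453

u ≈ 0.9453c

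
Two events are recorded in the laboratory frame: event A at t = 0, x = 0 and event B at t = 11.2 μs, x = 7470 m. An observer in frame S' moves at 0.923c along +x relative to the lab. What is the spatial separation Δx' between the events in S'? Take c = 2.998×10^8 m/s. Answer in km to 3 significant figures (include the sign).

Δx' ≈ 11.4 km

γ = 1/√(1 − 0.923²) = 2.5988
Δx' = γ(Δx − vΔt) = 2.5988 × (7470 m − 0.923×(2.998×10^8 m/s)×11.2×10^-6 s)
= 2.5988 × (4370.8 m) = 11.4 km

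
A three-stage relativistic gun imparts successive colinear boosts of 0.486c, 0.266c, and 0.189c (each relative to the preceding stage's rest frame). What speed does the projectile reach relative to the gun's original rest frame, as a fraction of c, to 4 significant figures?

Compose boost 2: (0.266 + 0.486)/(1 + 0.266×0.486) = 0.7520/1.12928 = 0.665913
Compose boost 3: (0.189 + 0.665913)/(1 + 0.189×0.665913) = 0.854913/1.12586 = 0.7593

u ≈ 0.7593c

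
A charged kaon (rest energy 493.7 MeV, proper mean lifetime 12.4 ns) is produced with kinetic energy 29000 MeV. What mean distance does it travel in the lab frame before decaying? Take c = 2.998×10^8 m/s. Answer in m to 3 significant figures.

γ = 1 + K/(m₀c²) = 1 + 29000/493.7 = 59.740
β = √(1 − 1/γ²) = 0.99986
Dilated lifetime: γτ₀ = 59.740 × 12.4 ns = 740.78 ns
d = βc·γτ₀ = 0.99986 × (2.998×10^8 m/s) × 7.4078×10^-7 s = 222 m

d ≈ 222 m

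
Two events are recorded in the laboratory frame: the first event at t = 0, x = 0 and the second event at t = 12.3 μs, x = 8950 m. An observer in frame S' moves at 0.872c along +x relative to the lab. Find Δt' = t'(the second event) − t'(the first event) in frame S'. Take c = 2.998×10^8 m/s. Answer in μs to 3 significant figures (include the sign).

Δt' ≈ -28.1 μs

γ = 1/√(1 − 0.872²) = 2.0429
Δt' = γ(Δt − vΔx/c²) = 2.0429 × (12.3 μs − 0.872×8950 m / (2.998×10^8 m/s))
= 2.0429 × (-13.732 μs) = -28.1 μs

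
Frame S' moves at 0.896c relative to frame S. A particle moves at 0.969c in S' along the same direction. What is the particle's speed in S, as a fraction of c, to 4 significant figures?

Relativistic velocity addition: u = (u' + v)/(1 + u'v/c²)
= (0.969 + 0.896)/(1 + 0.969×0.896) = 1.865/1.86822 = 0.9983

u ≈ 0.9983c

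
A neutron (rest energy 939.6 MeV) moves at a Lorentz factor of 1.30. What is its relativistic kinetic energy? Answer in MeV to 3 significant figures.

K ≈ 282 MeV

γ = 1.30 (given)
K = (γ − 1)m₀c² = (1.30 − 1) × 939.6 MeV = 0.30000 × 939.6 MeV = 282 MeV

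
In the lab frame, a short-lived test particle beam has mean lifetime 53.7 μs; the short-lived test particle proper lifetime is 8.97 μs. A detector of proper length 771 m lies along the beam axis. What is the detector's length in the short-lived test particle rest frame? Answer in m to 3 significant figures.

L ≈ 129 m

Time dilation ⇒ γ = Δt/τ₀ = 53.7/8.97 = 5.9866
Length contraction: L = L₀/γ = 771/5.9866 = 129 m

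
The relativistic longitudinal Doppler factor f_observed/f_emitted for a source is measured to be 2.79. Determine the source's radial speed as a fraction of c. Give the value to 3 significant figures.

f_obs/f_src = √((1+β)/(1−β)) = 2.79  ⇒  (1+β)/(1−β) = 7.7841
β = |1 − D²|/(1 + D²) = |1 − 7.7841|/(1 + 7.7841) = 0.772

β ≈ 0.772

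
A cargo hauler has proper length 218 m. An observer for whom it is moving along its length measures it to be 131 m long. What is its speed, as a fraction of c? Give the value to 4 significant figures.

β ≈ 0.7993

γ = L₀/L = 218/131 = 1.66412
β = √(1 − 1/γ²) = 0.7993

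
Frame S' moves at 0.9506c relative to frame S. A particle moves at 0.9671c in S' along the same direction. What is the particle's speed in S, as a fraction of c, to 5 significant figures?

Relativistic velocity addition: u = (u' + v)/(1 + u'v/c²)
= (0.9671 + 0.9506)/(1 + 0.9671×0.9506) = 1.9177/1.919325 = 0.99915

u ≈ 0.99915c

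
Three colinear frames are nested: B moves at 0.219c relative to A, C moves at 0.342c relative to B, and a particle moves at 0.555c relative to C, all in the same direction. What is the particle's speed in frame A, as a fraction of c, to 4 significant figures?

Compose boost 2: (0.342 + 0.219)/(1 + 0.342×0.219) = 0.5610/1.07490 = 0.521910
Compose boost 3: (0.555 + 0.521910)/(1 + 0.555×0.521910) = 1.07691/1.28966 = 0.8350

u ≈ 0.8350c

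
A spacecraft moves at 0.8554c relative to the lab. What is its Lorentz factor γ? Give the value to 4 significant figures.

γ ≈ 1.931

γ = 1/√(1 − β²) = 1/√(1 − 0.8554²) = 1/√(0.268291) = 1.931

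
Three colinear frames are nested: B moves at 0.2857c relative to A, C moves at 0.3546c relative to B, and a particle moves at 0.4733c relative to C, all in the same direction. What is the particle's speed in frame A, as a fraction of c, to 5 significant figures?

Compose boost 2: (0.3546 + 0.2857)/(1 + 0.3546×0.2857) = 0.64030/1.101309 = 0.5813989
Compose boost 3: (0.4733 + 0.5813989)/(1 + 0.4733×0.5813989) = 1.054699/1.275176 = 0.82710

u ≈ 0.82710c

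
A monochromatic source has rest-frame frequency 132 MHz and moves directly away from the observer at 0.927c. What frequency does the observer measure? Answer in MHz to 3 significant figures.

f_obs ≈ 25.7 MHz

Relativistic Doppler: f_obs = f_src √((1−β)/(1+β))
= 132 × √(0.073000/1.9270) = 132 × 0.19463 = 25.7 MHz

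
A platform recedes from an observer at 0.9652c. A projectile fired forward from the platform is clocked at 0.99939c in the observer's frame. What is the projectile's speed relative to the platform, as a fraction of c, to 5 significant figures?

Inverse velocity addition: u' = (u − v)/(1 − uv/c²)
= (0.99939 − 0.9652)/(1 − 0.99939×0.9652) = 0.034190/0.03538877 = 0.96613

u' ≈ 0.96613c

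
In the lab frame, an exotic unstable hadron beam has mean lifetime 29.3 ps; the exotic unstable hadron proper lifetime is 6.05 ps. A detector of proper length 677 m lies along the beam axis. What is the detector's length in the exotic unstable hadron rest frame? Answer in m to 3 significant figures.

L ≈ 140 m

Time dilation ⇒ γ = Δt/τ₀ = 29.3/6.05 = 4.8430
Length contraction: L = L₀/γ = 677/4.8430 = 140 m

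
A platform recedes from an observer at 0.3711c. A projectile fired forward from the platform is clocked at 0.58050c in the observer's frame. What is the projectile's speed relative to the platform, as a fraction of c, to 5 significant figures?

Inverse velocity addition: u' = (u − v)/(1 − uv/c²)
= (0.58050 − 0.3711)/(1 − 0.58050×0.3711) = 0.20940/0.7845764 = 0.26690

u' ≈ 0.26690c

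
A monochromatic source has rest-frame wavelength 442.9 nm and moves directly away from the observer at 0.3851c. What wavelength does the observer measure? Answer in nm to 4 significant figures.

λ_obs ≈ 664.7 nm

Relativistic Doppler: λ_obs = λ_src √((1+β)/(1−β))
= 442.9 × √(1.38510/0.614900) = 442.9 × 1.50085 = 664.7 nm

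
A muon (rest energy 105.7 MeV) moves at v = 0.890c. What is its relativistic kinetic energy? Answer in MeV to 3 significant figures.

γ = 1/√(1 − 0.890²) = 2.1932
K = (γ − 1)m₀c² = (2.1932 − 1) × 105.7 MeV = 1.1932 × 105.7 MeV = 126 MeV

K ≈ 126 MeV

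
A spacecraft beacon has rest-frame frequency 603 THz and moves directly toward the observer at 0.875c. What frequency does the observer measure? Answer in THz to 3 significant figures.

Relativistic Doppler: f_obs = f_src √((1+β)/(1−β))
= 603 × √(1.8750/0.12500) = 603 × 3.8730 = 2340 THz

f_obs ≈ 2340 THz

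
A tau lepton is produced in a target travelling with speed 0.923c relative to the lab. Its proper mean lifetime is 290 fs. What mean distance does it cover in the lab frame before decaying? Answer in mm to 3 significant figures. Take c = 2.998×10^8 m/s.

γ = 1/√(1 − 0.923²) = 2.5988
Dilated lifetime: Δt = γτ₀ = 2.5988 × 290 fs = 753.64 fs
d = vΔt = 0.923c × 753.64 fs = 2.7672×10^8 m/s × 7.5364×10^-13 s = 0.209 mm

d ≈ 0.209 mm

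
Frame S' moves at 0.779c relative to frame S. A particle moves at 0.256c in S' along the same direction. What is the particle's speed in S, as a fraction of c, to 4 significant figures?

u ≈ 0.8629c

Relativistic velocity addition: u = (u' + v)/(1 + u'v/c²)
= (0.256 + 0.779)/(1 + 0.256×0.779) = 1.035/1.19942 = 0.8629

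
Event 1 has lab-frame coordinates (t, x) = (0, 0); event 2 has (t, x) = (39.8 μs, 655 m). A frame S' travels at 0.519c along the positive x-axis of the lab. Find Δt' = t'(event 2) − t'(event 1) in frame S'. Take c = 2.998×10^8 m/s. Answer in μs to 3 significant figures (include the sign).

Δt' ≈ 45.2 μs

γ = 1/√(1 − 0.519²) = 1.1699
Δt' = γ(Δt − vΔx/c²) = 1.1699 × (39.8 μs − 0.519×655 m / (2.998×10^8 m/s))
= 1.1699 × (38.666 μs) = 45.2 μs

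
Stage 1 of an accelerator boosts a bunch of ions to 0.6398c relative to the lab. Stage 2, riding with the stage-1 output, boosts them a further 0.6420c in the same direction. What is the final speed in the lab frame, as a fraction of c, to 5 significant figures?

u ≈ 0.90859c

Compose boost 2: (0.6420 + 0.6398)/(1 + 0.6420×0.6398) = 1.2818/1.410752 = 0.90859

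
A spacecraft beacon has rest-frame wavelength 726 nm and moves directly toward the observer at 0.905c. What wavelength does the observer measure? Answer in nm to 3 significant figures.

λ_obs ≈ 162 nm

Relativistic Doppler: λ_obs = λ_src √((1−β)/(1+β))
= 726 × √(0.095000/1.9050) = 726 × 0.22331 = 162 nm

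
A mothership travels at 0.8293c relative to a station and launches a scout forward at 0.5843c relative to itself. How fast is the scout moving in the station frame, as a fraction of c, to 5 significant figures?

u ≈ 0.95220c

Compose boost 2: (0.5843 + 0.8293)/(1 + 0.5843×0.8293) = 1.4136/1.484560 = 0.95220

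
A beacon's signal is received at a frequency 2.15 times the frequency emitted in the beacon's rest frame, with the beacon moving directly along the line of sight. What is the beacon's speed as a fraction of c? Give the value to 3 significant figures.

β ≈ 0.644

f_obs/f_src = √((1+β)/(1−β)) = 2.15  ⇒  (1+β)/(1−β) = 4.6225
β = |1 − D²|/(1 + D²) = |1 − 4.6225|/(1 + 4.6225) = 0.644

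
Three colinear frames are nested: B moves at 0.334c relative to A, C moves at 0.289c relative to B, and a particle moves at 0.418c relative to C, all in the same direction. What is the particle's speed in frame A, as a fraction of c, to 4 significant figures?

u ≈ 0.7969c

Compose boost 2: (0.289 + 0.334)/(1 + 0.289×0.334) = 0.6230/1.09653 = 0.568158
Compose boost 3: (0.418 + 0.568158)/(1 + 0.418×0.568158) = 0.986158/1.23749 = 0.7969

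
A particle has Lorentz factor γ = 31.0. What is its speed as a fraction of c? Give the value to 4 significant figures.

β ≈ 0.9995

β = √(1 − 1/γ²) = √(1 − 1/31.0²) = √(0.998959) = 0.9995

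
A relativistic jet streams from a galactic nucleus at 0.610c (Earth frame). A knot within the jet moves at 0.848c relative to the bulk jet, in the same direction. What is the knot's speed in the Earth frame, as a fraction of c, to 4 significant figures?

Relativistic velocity addition: u = (u' + v)/(1 + u'v/c²)
= (0.848 + 0.610)/(1 + 0.848×0.610) = 1.458/1.51728 = 0.9609

u ≈ 0.9609c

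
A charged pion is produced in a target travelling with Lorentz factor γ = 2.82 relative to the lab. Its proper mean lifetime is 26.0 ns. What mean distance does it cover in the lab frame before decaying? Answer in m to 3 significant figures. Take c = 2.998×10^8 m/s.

β = √(1 − 1/γ²) = √(1 − 1/2.82²) = 0.93501
Dilated lifetime: Δt = γτ₀ = 2.82 × 26.0 ns = 73.320 ns
d = vΔt = 0.93501c × 73.320 ns = 2.8032×10^8 m/s × 7.3320×10^-8 s = 20.6 m

d ≈ 20.6 m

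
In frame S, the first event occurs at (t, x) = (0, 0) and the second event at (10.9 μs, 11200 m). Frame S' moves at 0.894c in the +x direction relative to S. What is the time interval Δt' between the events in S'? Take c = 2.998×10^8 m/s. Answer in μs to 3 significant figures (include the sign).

Δt' ≈ -50.2 μs

γ = 1/√(1 − 0.894²) = 2.2318
Δt' = γ(Δt − vΔx/c²) = 2.2318 × (10.9 μs − 0.894×11200 m / (2.998×10^8 m/s))
= 2.2318 × (-22.498 μs) = -50.2 μs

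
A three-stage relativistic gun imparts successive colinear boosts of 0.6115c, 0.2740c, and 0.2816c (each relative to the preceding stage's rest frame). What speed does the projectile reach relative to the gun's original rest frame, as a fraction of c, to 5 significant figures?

Compose boost 2: (0.2740 + 0.6115)/(1 + 0.2740×0.6115) = 0.88550/1.167551 = 0.7584251
Compose boost 3: (0.2816 + 0.7584251)/(1 + 0.2816×0.7584251) = 1.040025/1.213573 = 0.85699

u ≈ 0.85699c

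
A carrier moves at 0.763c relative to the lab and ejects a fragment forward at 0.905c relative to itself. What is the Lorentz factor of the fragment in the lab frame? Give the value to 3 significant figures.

γ ≈ 6.15

u_lab = (0.905 + 0.763)/(1 + 0.905×0.763) = 1.668/1.69051 = 0.986682
γ = 1/√(1 − 0.986682²) = 6.15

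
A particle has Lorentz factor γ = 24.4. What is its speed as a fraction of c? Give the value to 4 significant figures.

β ≈ 0.9992

β = √(1 − 1/γ²) = √(1 − 1/24.4²) = √(0.998320) = 0.9992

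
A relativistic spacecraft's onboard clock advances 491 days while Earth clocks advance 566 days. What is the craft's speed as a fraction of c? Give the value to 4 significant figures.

β ≈ 0.4975

γ = Δt/τ₀ = 566/491 = 1.15275
β = √(1 − 1/γ²) = √(1 − 1/1.15275²) = 0.4975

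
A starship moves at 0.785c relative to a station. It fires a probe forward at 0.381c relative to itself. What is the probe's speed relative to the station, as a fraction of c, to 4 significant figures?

u ≈ 0.8976c

Relativistic velocity addition: u = (u' + v)/(1 + u'v/c²)
= (0.381 + 0.785)/(1 + 0.381×0.785) = 1.166/1.29909 = 0.8976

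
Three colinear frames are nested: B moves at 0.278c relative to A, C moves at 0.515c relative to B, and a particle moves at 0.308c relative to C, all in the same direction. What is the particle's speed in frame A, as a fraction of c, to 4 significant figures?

u ≈ 0.8253c

Compose boost 2: (0.515 + 0.278)/(1 + 0.515×0.278) = 0.7930/1.14317 = 0.693685
Compose boost 3: (0.308 + 0.693685)/(1 + 0.308×0.693685) = 1.00169/1.21366 = 0.8253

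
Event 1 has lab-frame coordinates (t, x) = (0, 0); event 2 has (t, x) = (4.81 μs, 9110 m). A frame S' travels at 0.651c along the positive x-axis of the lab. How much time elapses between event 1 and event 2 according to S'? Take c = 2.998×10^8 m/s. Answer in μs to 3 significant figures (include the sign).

γ = 1/√(1 − 0.651²) = 1.3174
Δt' = γ(Δt − vΔx/c²) = 1.3174 × (4.81 μs − 0.651×9110 m / (2.998×10^8 m/s))
= 1.3174 × (-14.972 μs) = -19.7 μs

Δt' ≈ -19.7 μs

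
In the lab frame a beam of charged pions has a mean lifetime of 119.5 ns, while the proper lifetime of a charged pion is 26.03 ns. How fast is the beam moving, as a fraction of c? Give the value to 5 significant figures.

γ = Δt/τ₀ = 119.5/26.03 = 4.590857
β = √(1 − 1/γ²) = √(1 − 1/4.590857²) = 0.97599

β ≈ 0.97599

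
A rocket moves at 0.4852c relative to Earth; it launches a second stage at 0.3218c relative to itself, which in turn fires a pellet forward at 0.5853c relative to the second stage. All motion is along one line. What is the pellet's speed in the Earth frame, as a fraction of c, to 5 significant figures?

u ≈ 0.91109c

Compose boost 2: (0.3218 + 0.4852)/(1 + 0.3218×0.4852) = 0.80700/1.156137 = 0.6980139
Compose boost 3: (0.5853 + 0.6980139)/(1 + 0.5853×0.6980139) = 1.283314/1.408548 = 0.91109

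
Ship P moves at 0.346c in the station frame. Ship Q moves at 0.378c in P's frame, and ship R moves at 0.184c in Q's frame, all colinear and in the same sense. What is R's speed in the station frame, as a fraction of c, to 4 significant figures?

Compose boost 2: (0.378 + 0.346)/(1 + 0.378×0.346) = 0.7240/1.13079 = 0.640261
Compose boost 3: (0.184 + 0.640261)/(1 + 0.184×0.640261) = 0.824261/1.11781 = 0.7374

u ≈ 0.7374c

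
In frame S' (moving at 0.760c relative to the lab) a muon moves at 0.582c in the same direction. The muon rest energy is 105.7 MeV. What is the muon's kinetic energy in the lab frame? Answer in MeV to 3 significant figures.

u_lab = (0.582 + 0.760)/(1 + 0.582×0.760) = 0.930445
γ = 1/√(1 − 0.930445²) = 2.7290
K = (γ − 1)m₀c² = (2.7290 − 1) × 105.7 = 1.7290 × 105.7 = 183 MeV

K ≈ 183 MeV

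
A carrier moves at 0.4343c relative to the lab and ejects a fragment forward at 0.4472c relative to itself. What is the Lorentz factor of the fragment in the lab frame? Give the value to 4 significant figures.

u_lab = (0.4472 + 0.4343)/(1 + 0.4472×0.4343) = 0.88150/1.194219 = 0.7381393
γ = 1/√(1 − 0.7381393²) = 1.482

γ ≈ 1.482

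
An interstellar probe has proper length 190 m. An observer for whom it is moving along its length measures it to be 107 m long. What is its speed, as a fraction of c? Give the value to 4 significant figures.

β ≈ 0.8263

γ = L₀/L = 190/107 = 1.77570
β = √(1 − 1/γ²) = 0.8263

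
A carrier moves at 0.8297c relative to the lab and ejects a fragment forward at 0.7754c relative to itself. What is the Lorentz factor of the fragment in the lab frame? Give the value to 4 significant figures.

u_lab = (0.7754 + 0.8297)/(1 + 0.7754×0.8297) = 1.6051/1.643349 = 0.9767247
γ = 1/√(1 − 0.9767247²) = 4.662

γ ≈ 4.662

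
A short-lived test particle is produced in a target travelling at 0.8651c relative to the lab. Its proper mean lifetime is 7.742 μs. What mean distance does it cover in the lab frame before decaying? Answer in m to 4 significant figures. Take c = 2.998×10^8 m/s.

d ≈ 4003 m

γ = 1/√(1 − 0.8651²) = 1.99362
Dilated lifetime: Δt = γτ₀ = 1.99362 × 7.742 μs = 15.4346 μs
d = vΔt = 0.8651c × 15.4346 μs = 2.59357×10^8 m/s × 1.54346×10^-5 s = 4003 m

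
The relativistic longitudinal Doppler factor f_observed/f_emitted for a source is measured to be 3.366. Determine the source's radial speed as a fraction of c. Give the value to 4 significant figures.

β ≈ 0.8378

f_obs/f_src = √((1+β)/(1−β)) = 3.366  ⇒  (1+β)/(1−β) = 11.3300
β = |1 − D²|/(1 + D²) = |1 − 11.3300|/(1 + 11.3300) = 0.8378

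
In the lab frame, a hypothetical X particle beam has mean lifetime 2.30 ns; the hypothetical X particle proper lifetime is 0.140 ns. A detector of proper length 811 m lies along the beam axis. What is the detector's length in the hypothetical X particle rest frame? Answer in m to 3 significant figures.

Time dilation ⇒ γ = Δt/τ₀ = 2.30/0.140 = 16.429
Length contraction: L = L₀/γ = 811/16.429 = 49.4 m

L ≈ 49.4 m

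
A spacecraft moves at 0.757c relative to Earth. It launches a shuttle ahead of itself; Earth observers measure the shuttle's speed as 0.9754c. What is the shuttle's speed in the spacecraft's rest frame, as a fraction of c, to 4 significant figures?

u' ≈ 0.8348c

Inverse velocity addition: u' = (u − v)/(1 − uv/c²)
= (0.9754 − 0.757)/(1 − 0.9754×0.757) = 0.2184/0.261622 = 0.8348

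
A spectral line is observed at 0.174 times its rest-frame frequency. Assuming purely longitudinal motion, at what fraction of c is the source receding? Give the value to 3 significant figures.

β ≈ 0.941

f_obs/f_src = √((1−β)/(1+β)) = 0.174  ⇒  (1−β)/(1+β) = 0.030276
β = |1 − D²|/(1 + D²) = |1 − 0.030276|/(1 + 0.030276) = 0.941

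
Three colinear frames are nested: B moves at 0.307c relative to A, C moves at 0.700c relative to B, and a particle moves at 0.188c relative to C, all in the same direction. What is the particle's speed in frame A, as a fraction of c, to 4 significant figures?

u ≈ 0.8798c

Compose boost 2: (0.700 + 0.307)/(1 + 0.700×0.307) = 1.007/1.21490 = 0.828875
Compose boost 3: (0.188 + 0.828875)/(1 + 0.188×0.828875) = 1.01687/1.15583 = 0.8798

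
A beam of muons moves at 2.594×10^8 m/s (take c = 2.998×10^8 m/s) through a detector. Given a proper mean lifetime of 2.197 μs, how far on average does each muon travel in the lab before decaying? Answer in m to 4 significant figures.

β = v/c = 2.594×10^8 / 2.998×10^8 = 0.865243
γ = 1/√(1 − 0.865243²) = 1.99461
Dilated lifetime: Δt = γτ₀ = 1.99461 × 2.197 μs = 4.38215 μs
d = vΔt = 0.865243c × 4.38215 μs = 2.59400×10^8 m/s × 4.38215×10^-6 s = 1137 m

d ≈ 1137 m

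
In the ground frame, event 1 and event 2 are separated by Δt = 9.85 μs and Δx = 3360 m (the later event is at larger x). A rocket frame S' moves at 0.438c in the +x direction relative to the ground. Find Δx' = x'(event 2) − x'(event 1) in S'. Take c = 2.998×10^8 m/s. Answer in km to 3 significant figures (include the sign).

γ = 1/√(1 − 0.438²) = 1.1124
Δx' = γ(Δx − vΔt) = 1.1124 × (3360 m − 0.438×(2.998×10^8 m/s)×9.85×10^-6 s)
= 1.1124 × (2066.6 m) = 2.30 km

Δx' ≈ 2.30 km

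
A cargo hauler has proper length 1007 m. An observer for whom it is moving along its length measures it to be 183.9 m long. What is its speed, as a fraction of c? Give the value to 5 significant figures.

γ = L₀/L = 1007/183.9 = 5.475802
β = √(1 − 1/γ²) = 0.98318

β ≈ 0.98318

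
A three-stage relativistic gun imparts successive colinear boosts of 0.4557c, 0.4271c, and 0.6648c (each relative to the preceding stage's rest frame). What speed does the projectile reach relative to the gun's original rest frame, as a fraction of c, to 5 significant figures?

Compose boost 2: (0.4271 + 0.4557)/(1 + 0.4271×0.4557) = 0.88280/1.194629 = 0.7389739
Compose boost 3: (0.6648 + 0.7389739)/(1 + 0.6648×0.7389739) = 1.403774/1.491270 = 0.94133

u ≈ 0.94133c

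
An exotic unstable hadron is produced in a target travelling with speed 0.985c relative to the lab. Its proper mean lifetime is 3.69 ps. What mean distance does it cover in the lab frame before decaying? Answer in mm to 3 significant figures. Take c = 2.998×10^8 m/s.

d ≈ 6.31 mm

γ = 1/√(1 − 0.985²) = 5.7953
Dilated lifetime: Δt = γτ₀ = 5.7953 × 3.69 ps = 21.385 ps
d = vΔt = 0.985c × 21.385 ps = 2.9530×10^8 m/s × 2.1385×10^-11 s = 6.31 mm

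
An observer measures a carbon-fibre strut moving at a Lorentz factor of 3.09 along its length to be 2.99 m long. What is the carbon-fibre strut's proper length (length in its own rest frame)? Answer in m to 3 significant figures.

γ = 3.09 (given)
L₀ = γL = 3.09 × 2.99 = 9.24 m

L₀ ≈ 9.24 m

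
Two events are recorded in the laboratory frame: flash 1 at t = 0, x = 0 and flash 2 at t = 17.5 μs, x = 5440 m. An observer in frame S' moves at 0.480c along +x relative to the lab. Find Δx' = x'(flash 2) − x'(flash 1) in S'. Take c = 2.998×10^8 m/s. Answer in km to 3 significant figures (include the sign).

Δx' ≈ 3.33 km

γ = 1/√(1 − 0.480²) = 1.1399
Δx' = γ(Δx − vΔt) = 1.1399 × (5440 m − 0.480×(2.998×10^8 m/s)×17.5×10^-6 s)
= 1.1399 × (2921.7 m) = 3.33 km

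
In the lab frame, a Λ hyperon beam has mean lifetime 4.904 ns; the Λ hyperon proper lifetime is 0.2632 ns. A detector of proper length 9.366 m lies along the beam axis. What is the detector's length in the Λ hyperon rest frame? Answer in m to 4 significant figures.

Time dilation ⇒ γ = Δt/τ₀ = 4.904/0.2632 = 18.6322
Length contraction: L = L₀/γ = 9.366/18.6322 = 0.5027 m

L ≈ 0.5027 m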